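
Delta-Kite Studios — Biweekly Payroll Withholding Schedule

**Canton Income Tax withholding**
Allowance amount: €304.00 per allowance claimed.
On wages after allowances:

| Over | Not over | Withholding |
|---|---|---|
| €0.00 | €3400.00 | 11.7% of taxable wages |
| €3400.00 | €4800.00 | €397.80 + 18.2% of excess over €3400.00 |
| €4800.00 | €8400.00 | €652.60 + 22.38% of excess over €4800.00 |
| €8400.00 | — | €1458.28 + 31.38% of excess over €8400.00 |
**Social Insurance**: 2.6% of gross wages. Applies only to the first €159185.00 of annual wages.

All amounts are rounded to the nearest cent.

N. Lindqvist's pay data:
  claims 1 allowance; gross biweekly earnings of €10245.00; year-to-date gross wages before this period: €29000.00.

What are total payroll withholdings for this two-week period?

€2208.22

Canton Income Tax: taxable = €10245.00 − 1×€304.00 = €9941.00
  €1458.28 + 31.38% × (€9941.00 − €8400.00) = €1458.28 + 31.38% × €1541.00 = €1941.85
Social Insurance: 2.6% × €10245.00 = €266.37
Total: €1941.85 + €266.37 = €2208.22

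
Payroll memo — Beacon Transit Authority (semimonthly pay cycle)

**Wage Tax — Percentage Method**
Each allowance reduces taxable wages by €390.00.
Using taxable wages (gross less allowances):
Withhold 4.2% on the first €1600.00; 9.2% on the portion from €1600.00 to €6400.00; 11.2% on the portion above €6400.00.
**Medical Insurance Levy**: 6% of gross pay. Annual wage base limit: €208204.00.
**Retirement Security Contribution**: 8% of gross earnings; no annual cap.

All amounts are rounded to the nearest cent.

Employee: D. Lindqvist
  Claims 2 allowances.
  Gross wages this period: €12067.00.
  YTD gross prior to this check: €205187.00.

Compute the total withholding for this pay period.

€2202.52

Wage Tax: taxable = €12067.00 − 2×€390.00 = €11287.00
  €508.80 + 11.2% × (€11287.00 − €6400.00) = €508.80 + 11.2% × €4887.00 = €1056.14
Medical Insurance Levy: cap €208204.00 − YTD €205187.00 = €3017.00 subject; 6% × €3017.00 = €181.02
Retirement Security Contribution: 8% × €12067.00 = €965.36
Total: €1056.14 + €181.02 + €965.36 = €2202.52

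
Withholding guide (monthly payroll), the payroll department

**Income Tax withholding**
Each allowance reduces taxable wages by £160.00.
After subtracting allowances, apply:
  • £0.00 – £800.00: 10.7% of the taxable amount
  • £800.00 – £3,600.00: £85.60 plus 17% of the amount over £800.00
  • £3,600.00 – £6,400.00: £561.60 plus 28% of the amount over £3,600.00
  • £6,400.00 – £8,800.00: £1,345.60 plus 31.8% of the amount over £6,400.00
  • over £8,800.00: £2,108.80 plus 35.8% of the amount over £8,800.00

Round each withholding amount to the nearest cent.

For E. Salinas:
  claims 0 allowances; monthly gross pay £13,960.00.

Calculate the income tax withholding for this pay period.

£3,956.08

Income Tax: taxable = £13,960.00
  £2,108.80 + 35.8% × (£13,960.00 − £8,800.00) = £2,108.80 + 35.8% × £5,160.00 = £3,956.08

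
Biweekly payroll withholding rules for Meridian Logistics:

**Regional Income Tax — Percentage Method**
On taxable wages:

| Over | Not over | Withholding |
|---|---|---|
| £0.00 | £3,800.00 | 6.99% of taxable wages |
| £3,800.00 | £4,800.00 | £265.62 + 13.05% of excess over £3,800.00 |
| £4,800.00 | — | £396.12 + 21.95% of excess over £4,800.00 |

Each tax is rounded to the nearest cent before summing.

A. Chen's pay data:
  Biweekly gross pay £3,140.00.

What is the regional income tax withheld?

£219.49

Regional Income Tax: taxable = £3,140.00
  6.99% × £3,140.00 = £219.49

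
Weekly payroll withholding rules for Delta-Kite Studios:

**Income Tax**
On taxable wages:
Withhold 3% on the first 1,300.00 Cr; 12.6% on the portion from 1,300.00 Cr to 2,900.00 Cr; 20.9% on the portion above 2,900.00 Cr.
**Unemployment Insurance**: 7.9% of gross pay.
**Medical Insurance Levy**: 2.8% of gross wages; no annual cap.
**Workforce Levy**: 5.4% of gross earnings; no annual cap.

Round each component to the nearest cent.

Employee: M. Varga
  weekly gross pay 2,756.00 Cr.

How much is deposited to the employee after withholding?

Income Tax: taxable = 2,756.00 Cr
  39.00 Cr + 12.6% × (2,756.00 Cr − 1,300.00 Cr) = 39.00 Cr + 12.6% × 1,456.00 Cr = 222.46 Cr
Unemployment Insurance: 7.9% × 2,756.00 Cr = 217.72 Cr
Medical Insurance Levy: 2.8% × 2,756.00 Cr = 77.17 Cr
Workforce Levy: 5.4% × 2,756.00 Cr = 148.82 Cr
Total withheld: 222.46 Cr + 217.72 Cr + 77.17 Cr + 148.82 Cr = 666.17 Cr
Net pay: 2,756.00 Cr − 666.17 Cr = 2,089.83 Cr

2,089.83 Cr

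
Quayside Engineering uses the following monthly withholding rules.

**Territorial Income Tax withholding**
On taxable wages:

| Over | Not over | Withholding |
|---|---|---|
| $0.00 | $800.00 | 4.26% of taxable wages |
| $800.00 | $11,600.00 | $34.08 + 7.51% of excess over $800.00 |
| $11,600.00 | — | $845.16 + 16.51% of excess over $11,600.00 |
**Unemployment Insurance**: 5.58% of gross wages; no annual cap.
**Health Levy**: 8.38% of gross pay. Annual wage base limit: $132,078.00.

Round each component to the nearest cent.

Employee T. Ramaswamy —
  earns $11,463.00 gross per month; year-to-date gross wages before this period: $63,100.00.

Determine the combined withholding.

Territorial Income Tax: taxable = $11,463.00
  $34.08 + 7.51% × ($11,463.00 − $800.00) = $34.08 + 7.51% × $10,663.00 = $834.87
Unemployment Insurance: 5.58% × $11,463.00 = $639.64
Health Levy: 8.38% × $11,463.00 = $960.60
Total: $834.87 + $639.64 + $960.60 = $2,435.11

$2,435.11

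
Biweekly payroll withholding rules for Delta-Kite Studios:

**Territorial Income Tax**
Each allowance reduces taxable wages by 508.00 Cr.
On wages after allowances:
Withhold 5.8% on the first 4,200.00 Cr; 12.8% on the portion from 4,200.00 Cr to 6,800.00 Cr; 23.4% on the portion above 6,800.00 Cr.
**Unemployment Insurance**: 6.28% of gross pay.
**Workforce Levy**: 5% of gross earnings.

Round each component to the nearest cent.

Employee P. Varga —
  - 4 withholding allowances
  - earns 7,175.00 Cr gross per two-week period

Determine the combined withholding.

Territorial Income Tax: taxable = 7,175.00 Cr − 4×508.00 Cr = 5,143.00 Cr
  243.60 Cr + 12.8% × (5,143.00 Cr − 4,200.00 Cr) = 243.60 Cr + 12.8% × 943.00 Cr = 364.30 Cr
Unemployment Insurance: 6.28% × 7,175.00 Cr = 450.59 Cr
Workforce Levy: 5% × 7,175.00 Cr = 358.75 Cr
Total: 364.30 Cr + 450.59 Cr + 358.75 Cr = 1,173.64 Cr

1,173.64 Cr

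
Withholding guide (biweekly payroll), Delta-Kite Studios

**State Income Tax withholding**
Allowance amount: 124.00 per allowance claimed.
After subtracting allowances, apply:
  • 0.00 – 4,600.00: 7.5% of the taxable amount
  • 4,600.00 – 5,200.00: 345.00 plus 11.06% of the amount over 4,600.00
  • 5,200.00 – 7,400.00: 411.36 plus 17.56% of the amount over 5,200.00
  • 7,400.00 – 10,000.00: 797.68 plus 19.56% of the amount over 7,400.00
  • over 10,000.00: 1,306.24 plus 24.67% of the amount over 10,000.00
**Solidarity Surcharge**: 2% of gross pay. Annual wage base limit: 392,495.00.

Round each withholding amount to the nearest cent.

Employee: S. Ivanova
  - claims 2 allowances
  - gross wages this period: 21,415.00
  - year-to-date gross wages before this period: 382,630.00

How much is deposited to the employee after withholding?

17,156.56

State Income Tax: taxable = 21,415.00 − 2×124.00 = 21,167.00
  1,306.24 + 24.67% × (21,167.00 − 10,000.00) = 1,306.24 + 24.67% × 11,167.00 = 4,061.14
Solidarity Surcharge: cap 392,495.00 − YTD 382,630.00 = 9,865.00 subject; 2% × 9,865.00 = 197.30
Total withheld: 4,061.14 + 197.30 = 4,258.44
Net pay: 21,415.00 − 4,258.44 = 17,156.56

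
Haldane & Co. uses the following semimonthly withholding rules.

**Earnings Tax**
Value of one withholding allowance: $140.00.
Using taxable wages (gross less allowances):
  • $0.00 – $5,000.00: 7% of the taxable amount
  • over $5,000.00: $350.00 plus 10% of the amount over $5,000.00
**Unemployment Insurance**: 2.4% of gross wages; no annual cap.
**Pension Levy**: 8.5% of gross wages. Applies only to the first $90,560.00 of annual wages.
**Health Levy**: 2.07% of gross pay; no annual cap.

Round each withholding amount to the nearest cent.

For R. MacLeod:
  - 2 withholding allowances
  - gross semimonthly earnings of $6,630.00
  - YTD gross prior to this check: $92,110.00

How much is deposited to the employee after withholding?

$5,848.64

Earnings Tax: taxable = $6,630.00 − 2×$140.00 = $6,350.00
  $350.00 + 10% × ($6,350.00 − $5,000.00) = $350.00 + 10% × $1,350.00 = $485.00
Unemployment Insurance: 2.4% × $6,630.00 = $159.12
Pension Levy: YTD $92,110.00 ≥ cap $90,560.00 → $0.00
Health Levy: 2.07% × $6,630.00 = $137.24
Total withheld: $485.00 + $159.12 + $0.00 + $137.24 = $781.36
Net pay: $6,630.00 − $781.36 = $5,848.64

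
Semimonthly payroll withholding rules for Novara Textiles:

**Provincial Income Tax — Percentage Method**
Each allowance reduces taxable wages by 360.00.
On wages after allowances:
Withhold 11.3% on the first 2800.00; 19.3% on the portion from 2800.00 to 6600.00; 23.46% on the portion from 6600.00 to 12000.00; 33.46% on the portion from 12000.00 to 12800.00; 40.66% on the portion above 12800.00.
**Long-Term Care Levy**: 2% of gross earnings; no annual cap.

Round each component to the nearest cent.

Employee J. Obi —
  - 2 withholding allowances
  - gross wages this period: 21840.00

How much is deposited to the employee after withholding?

15435.97

Provincial Income Tax: taxable = 21840.00 − 2×360.00 = 21120.00
  2584.32 + 40.66% × (21120.00 − 12800.00) = 2584.32 + 40.66% × 8320.00 = 5967.23
Long-Term Care Levy: 2% × 21840.00 = 436.80
Total withheld: 5967.23 + 436.80 = 6404.03
Net pay: 21840.00 − 6404.03 = 15435.97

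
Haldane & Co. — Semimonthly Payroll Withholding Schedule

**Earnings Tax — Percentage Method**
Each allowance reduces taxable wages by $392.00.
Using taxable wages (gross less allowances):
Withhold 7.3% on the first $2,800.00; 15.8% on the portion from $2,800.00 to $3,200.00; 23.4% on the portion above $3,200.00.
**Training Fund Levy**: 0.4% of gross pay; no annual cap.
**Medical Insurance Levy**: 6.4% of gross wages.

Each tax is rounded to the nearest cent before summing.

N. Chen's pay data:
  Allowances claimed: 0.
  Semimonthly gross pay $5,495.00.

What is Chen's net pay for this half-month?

$4,316.71

Earnings Tax: taxable = $5,495.00
  $267.60 + 23.4% × ($5,495.00 − $3,200.00) = $267.60 + 23.4% × $2,295.00 = $804.63
Training Fund Levy: 0.4% × $5,495.00 = $21.98
Medical Insurance Levy: 6.4% × $5,495.00 = $351.68
Total withheld: $804.63 + $21.98 + $351.68 = $1,178.29
Net pay: $5,495.00 − $1,178.29 = $4,316.71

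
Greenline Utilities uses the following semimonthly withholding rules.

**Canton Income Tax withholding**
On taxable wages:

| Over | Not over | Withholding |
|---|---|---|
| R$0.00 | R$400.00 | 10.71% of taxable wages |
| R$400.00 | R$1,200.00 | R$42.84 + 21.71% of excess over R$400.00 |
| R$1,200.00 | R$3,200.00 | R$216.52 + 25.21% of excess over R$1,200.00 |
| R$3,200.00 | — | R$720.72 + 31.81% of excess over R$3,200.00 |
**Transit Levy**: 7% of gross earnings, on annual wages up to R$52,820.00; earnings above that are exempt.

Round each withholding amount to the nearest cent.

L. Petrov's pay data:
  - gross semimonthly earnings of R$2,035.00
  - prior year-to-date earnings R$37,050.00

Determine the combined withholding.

Canton Income Tax: taxable = R$2,035.00
  R$216.52 + 25.21% × (R$2,035.00 − R$1,200.00) = R$216.52 + 25.21% × R$835.00 = R$427.02
Transit Levy: 7% × R$2,035.00 = R$142.45
Total: R$427.02 + R$142.45 = R$569.47

R$569.47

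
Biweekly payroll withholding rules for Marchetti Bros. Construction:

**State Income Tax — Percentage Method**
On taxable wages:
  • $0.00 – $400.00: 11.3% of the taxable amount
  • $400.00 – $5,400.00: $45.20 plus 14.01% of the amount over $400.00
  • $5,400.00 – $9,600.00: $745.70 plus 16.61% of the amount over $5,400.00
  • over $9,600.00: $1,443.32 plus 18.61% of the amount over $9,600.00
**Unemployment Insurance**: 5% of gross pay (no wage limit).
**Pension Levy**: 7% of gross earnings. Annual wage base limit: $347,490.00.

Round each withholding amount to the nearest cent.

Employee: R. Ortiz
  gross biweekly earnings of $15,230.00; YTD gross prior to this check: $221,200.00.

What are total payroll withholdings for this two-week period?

$4,318.66

State Income Tax: taxable = $15,230.00
  $1,443.32 + 18.61% × ($15,230.00 − $9,600.00) = $1,443.32 + 18.61% × $5,630.00 = $2,491.06
Unemployment Insurance: 5% × $15,230.00 = $761.50
Pension Levy: 7% × $15,230.00 = $1,066.10
Total: $2,491.06 + $761.50 + $1,066.10 = $4,318.66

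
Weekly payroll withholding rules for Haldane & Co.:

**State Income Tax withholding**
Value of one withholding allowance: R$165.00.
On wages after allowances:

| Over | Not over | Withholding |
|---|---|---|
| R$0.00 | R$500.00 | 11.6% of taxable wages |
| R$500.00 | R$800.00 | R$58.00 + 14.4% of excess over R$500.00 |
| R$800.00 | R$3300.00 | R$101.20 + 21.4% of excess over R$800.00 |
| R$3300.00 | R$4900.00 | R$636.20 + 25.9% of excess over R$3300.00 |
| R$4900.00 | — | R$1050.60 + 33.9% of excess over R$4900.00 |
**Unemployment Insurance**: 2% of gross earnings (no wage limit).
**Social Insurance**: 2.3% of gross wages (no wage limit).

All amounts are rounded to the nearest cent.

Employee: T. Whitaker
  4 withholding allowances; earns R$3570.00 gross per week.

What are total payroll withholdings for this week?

State Income Tax: taxable = R$3570.00 − 4×R$165.00 = R$2910.00
  R$101.20 + 21.4% × (R$2910.00 − R$800.00) = R$101.20 + 21.4% × R$2110.00 = R$552.74
Unemployment Insurance: 2% × R$3570.00 = R$71.40
Social Insurance: 2.3% × R$3570.00 = R$82.11
Total: R$552.74 + R$71.40 + R$82.11 = R$706.25

R$706.25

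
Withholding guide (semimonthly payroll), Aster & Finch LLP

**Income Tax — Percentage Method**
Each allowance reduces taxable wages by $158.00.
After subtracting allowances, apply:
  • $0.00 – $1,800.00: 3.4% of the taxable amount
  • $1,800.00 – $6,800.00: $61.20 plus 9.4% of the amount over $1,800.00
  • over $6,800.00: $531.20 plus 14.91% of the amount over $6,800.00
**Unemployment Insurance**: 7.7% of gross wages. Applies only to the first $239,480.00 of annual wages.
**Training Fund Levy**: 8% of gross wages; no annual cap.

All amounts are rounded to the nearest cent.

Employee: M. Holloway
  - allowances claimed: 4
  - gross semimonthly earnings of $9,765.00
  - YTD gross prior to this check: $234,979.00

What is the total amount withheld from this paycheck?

Income Tax: taxable = $9,765.00 − 4×$158.00 = $9,133.00
  $531.20 + 14.91% × ($9,133.00 − $6,800.00) = $531.20 + 14.91% × $2,333.00 = $879.05
Unemployment Insurance: cap $239,480.00 − YTD $234,979.00 = $4,501.00 subject; 7.7% × $4,501.00 = $346.58
Training Fund Levy: 8% × $9,765.00 = $781.20
Total: $879.05 + $346.58 + $781.20 = $2,006.83

$2,006.83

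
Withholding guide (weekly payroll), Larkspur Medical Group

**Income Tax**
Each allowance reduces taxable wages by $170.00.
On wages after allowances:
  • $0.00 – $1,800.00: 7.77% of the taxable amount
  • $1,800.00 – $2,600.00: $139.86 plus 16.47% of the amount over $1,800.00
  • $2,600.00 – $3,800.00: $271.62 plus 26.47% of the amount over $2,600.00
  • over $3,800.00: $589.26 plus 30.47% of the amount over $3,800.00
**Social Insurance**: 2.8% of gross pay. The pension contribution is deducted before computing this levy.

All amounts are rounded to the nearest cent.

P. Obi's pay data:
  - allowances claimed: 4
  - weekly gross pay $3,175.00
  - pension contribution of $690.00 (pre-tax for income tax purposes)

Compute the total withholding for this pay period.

Income Tax: taxable = $3,175.00 − $690.00 − 4×$170.00 = $1,805.00
  $139.86 + 16.47% × ($1,805.00 − $1,800.00) = $139.86 + 16.47% × $5.00 = $140.68
Social Insurance: 2.8% × $2,485.00 = $69.58
Total: $140.68 + $69.58 = $210.26

$210.26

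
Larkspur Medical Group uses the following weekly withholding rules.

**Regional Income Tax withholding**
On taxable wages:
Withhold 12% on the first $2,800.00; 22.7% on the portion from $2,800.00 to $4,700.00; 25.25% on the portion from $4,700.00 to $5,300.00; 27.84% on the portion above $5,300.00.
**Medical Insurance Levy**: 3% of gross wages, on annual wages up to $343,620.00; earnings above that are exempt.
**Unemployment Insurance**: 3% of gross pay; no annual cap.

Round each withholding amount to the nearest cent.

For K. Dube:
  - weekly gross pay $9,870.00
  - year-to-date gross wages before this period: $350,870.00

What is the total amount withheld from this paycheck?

Regional Income Tax: taxable = $9,870.00
  $918.80 + 27.84% × ($9,870.00 − $5,300.00) = $918.80 + 27.84% × $4,570.00 = $2,191.09
Medical Insurance Levy: YTD $350,870.00 ≥ cap $343,620.00 → $0.00
Unemployment Insurance: 3% × $9,870.00 = $296.10
Total: $2,191.09 + $0.00 + $296.10 = $2,487.19

$2,487.19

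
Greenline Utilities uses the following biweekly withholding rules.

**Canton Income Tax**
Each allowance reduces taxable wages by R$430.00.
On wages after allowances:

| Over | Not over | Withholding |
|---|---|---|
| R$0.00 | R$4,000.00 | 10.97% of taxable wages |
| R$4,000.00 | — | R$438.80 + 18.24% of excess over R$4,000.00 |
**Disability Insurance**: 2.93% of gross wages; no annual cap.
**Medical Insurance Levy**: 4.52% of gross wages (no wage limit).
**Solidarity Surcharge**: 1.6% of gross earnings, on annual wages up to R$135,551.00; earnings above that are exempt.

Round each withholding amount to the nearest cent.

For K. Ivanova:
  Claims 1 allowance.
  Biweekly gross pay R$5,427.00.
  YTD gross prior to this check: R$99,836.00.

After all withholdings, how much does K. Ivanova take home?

Canton Income Tax: taxable = R$5,427.00 − 1×R$430.00 = R$4,997.00
  R$438.80 + 18.24% × (R$4,997.00 − R$4,000.00) = R$438.80 + 18.24% × R$997.00 = R$620.65
Disability Insurance: 2.93% × R$5,427.00 = R$159.01
Medical Insurance Levy: 4.52% × R$5,427.00 = R$245.30
Solidarity Surcharge: 1.6% × R$5,427.00 = R$86.83
Total withheld: R$620.65 + R$159.01 + R$245.30 + R$86.83 = R$1,111.79
Net pay: R$5,427.00 − R$1,111.79 = R$4,315.21

R$4,315.21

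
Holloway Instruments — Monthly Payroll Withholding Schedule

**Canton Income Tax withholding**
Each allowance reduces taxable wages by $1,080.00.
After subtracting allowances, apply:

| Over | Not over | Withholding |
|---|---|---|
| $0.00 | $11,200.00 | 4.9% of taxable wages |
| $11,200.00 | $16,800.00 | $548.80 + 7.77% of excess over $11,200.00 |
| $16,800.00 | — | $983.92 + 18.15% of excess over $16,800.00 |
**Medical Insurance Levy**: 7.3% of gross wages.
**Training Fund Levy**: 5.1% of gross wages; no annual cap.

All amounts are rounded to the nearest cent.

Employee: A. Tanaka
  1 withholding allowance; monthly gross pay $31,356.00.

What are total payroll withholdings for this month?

$7,317.96

Canton Income Tax: taxable = $31,356.00 − 1×$1,080.00 = $30,276.00
  $983.92 + 18.15% × ($30,276.00 − $16,800.00) = $983.92 + 18.15% × $13,476.00 = $3,429.81
Medical Insurance Levy: 7.3% × $31,356.00 = $2,288.99
Training Fund Levy: 5.1% × $31,356.00 = $1,599.16
Total: $3,429.81 + $2,288.99 + $1,599.16 = $7,317.96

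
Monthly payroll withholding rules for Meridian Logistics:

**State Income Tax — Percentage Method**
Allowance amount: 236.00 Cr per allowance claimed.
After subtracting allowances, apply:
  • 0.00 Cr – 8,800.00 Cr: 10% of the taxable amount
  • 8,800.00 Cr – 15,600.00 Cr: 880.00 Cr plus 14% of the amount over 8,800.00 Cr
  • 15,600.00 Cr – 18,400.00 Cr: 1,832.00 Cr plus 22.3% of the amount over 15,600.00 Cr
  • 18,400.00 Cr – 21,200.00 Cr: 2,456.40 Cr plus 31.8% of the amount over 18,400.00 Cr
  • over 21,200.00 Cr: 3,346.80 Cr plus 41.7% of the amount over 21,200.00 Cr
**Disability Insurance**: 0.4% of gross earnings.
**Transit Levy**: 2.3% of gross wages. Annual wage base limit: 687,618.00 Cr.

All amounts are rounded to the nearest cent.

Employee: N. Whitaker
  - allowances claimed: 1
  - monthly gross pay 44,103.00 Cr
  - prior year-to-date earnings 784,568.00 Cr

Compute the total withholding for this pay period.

12,975.35 Cr

State Income Tax: taxable = 44,103.00 Cr − 1×236.00 Cr = 43,867.00 Cr
  3,346.80 Cr + 41.7% × (43,867.00 Cr − 21,200.00 Cr) = 3,346.80 Cr + 41.7% × 22,667.00 Cr = 12,798.94 Cr
Disability Insurance: 0.4% × 44,103.00 Cr = 176.41 Cr
Transit Levy: YTD 784,568.00 Cr ≥ cap 687,618.00 Cr → 0.00 Cr
Total: 12,798.94 Cr + 176.41 Cr + 0.00 Cr = 12,975.35 Cr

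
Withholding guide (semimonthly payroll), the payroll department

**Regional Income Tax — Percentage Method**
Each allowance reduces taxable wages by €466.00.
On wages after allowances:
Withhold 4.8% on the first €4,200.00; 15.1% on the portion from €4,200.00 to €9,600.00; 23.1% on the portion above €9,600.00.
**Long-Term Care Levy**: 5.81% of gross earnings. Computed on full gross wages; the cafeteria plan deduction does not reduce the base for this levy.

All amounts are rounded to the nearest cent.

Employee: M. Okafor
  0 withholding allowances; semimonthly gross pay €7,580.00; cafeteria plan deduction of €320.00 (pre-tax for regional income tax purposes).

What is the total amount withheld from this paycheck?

€1,104.06

Regional Income Tax: taxable = €7,580.00 − €320.00 = €7,260.00
  €201.60 + 15.1% × (€7,260.00 − €4,200.00) = €201.60 + 15.1% × €3,060.00 = €663.66
Long-Term Care Levy: 5.81% × €7,580.00 = €440.40
Total: €663.66 + €440.40 = €1,104.06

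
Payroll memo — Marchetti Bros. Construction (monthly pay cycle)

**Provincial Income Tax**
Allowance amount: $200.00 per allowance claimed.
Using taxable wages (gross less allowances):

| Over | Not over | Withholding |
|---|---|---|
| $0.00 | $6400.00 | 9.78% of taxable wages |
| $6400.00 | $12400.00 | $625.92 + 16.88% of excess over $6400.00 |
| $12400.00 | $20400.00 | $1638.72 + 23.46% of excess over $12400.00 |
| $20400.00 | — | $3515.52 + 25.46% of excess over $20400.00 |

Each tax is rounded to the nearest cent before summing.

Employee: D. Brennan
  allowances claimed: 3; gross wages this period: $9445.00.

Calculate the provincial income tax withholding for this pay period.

$1038.64

Provincial Income Tax: taxable = $9445.00 − 3×$200.00 = $8845.00
  $625.92 + 16.88% × ($8845.00 − $6400.00) = $625.92 + 16.88% × $2445.00 = $1038.64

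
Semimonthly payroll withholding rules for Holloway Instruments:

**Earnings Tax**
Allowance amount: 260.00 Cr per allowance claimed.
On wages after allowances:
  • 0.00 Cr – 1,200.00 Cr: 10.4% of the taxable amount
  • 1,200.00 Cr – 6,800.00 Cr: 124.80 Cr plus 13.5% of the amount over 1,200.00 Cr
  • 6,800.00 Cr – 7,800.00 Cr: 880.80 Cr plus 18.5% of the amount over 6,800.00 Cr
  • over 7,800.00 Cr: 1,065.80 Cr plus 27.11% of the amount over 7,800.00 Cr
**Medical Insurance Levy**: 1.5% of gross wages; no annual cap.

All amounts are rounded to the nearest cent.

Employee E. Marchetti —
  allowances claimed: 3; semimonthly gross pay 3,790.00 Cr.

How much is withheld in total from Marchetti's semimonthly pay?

Earnings Tax: taxable = 3,790.00 Cr − 3×260.00 Cr = 3,010.00 Cr
  124.80 Cr + 13.5% × (3,010.00 Cr − 1,200.00 Cr) = 124.80 Cr + 13.5% × 1,810.00 Cr = 369.15 Cr
Medical Insurance Levy: 1.5% × 3,790.00 Cr = 56.85 Cr
Total: 369.15 Cr + 56.85 Cr = 426.00 Cr

426.00 Cr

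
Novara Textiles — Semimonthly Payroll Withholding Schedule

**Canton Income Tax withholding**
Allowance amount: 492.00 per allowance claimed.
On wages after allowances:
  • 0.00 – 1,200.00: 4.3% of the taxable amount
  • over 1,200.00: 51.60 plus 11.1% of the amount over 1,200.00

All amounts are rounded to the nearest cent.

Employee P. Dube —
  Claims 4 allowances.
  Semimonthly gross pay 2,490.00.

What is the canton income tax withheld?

22.45

Canton Income Tax: taxable = 2,490.00 − 4×492.00 = 522.00
  4.3% × 522.00 = 22.45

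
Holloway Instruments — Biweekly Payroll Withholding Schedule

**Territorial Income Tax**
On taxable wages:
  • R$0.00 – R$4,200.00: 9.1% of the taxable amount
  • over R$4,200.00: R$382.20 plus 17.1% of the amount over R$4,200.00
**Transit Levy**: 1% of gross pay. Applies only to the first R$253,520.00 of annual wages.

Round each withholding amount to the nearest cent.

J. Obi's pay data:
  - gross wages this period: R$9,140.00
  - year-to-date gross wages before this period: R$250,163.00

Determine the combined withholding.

R$1,260.51

Territorial Income Tax: taxable = R$9,140.00
  R$382.20 + 17.1% × (R$9,140.00 − R$4,200.00) = R$382.20 + 17.1% × R$4,940.00 = R$1,226.94
Transit Levy: cap R$253,520.00 − YTD R$250,163.00 = R$3,357.00 subject; 1% × R$3,357.00 = R$33.57
Total: R$1,226.94 + R$33.57 = R$1,260.51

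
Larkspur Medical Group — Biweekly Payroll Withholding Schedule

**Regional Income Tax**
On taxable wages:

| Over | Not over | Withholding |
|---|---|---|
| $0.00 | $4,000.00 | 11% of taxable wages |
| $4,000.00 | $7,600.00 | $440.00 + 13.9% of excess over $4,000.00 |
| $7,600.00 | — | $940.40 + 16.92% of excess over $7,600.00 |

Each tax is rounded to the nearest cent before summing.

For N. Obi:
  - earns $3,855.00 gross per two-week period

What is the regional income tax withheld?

$424.05

Regional Income Tax: taxable = $3,855.00
  11% × $3,855.00 = $424.05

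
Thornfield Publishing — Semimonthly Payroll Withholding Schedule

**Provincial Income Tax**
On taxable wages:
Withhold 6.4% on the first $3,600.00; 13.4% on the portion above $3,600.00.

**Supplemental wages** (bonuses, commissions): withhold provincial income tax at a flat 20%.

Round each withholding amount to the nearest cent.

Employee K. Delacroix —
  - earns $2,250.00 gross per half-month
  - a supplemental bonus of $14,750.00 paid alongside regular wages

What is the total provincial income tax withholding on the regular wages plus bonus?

$3,094.00

Provincial Income Tax: taxable = $2,250.00
  6.4% × $2,250.00 = $144.00
Supplemental (20% flat on bonus): 20% × $14,750.00 = $2,950.00
Total provincial income tax: $144.00 + $2,950.00 = $3,094.00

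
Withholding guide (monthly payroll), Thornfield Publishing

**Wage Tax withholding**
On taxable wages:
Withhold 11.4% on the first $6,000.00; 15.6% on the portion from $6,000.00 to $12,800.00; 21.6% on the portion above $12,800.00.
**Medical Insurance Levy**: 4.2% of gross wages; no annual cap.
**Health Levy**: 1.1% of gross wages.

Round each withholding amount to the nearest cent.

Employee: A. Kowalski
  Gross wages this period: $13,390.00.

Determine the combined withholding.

Wage Tax: taxable = $13,390.00
  $1,744.80 + 21.6% × ($13,390.00 − $12,800.00) = $1,744.80 + 21.6% × $590.00 = $1,872.24
Medical Insurance Levy: 4.2% × $13,390.00 = $562.38
Health Levy: 1.1% × $13,390.00 = $147.29
Total: $1,872.24 + $562.38 + $147.29 = $2,581.91

$2,581.91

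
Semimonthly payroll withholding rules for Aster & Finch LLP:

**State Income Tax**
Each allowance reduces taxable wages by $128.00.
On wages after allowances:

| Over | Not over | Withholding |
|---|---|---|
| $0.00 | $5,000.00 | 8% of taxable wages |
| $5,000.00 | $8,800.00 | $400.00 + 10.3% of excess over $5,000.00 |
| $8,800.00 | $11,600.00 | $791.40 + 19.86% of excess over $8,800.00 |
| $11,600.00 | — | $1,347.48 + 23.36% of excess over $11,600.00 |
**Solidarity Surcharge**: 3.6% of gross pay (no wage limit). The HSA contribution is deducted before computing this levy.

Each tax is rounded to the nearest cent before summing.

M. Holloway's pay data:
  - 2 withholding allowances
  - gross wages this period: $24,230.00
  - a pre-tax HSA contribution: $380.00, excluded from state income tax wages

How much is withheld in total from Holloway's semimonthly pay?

$5,007.88

State Income Tax: taxable = $24,230.00 − $380.00 − 2×$128.00 = $23,594.00
  $1,347.48 + 23.36% × ($23,594.00 − $11,600.00) = $1,347.48 + 23.36% × $11,994.00 = $4,149.28
Solidarity Surcharge: 3.6% × $23,850.00 = $858.60
Total: $4,149.28 + $858.60 = $5,007.88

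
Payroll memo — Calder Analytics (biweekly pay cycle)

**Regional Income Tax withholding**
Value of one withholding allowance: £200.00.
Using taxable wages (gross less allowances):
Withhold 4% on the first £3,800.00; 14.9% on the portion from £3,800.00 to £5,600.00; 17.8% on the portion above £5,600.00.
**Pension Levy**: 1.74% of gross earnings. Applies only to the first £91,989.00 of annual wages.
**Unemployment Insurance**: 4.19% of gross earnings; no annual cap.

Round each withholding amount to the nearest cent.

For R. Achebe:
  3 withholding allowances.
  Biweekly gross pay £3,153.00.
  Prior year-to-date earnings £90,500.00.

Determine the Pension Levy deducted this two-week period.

Pension Levy: cap £91,989.00 − YTD £90,500.00 = £1,489.00 subject; 1.74% × £1,489.00 = £25.91

£25.91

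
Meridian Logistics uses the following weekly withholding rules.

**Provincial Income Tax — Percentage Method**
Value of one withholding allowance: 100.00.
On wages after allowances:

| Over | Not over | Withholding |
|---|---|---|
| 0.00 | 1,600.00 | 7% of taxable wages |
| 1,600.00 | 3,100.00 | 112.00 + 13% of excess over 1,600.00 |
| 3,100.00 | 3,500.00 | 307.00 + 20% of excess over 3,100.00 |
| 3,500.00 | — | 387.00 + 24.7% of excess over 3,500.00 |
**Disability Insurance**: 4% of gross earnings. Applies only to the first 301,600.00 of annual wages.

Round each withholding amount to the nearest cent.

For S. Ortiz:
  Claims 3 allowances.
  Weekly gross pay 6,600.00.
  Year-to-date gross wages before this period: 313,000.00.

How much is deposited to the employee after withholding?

Provincial Income Tax: taxable = 6,600.00 − 3×100.00 = 6,300.00
  387.00 + 24.7% × (6,300.00 − 3,500.00) = 387.00 + 24.7% × 2,800.00 = 1,078.60
Disability Insurance: YTD 313,000.00 ≥ cap 301,600.00 → 0.00
Total withheld: 1,078.60 + 0.00 = 1,078.60
Net pay: 6,600.00 − 1,078.60 = 5,521.40

5,521.40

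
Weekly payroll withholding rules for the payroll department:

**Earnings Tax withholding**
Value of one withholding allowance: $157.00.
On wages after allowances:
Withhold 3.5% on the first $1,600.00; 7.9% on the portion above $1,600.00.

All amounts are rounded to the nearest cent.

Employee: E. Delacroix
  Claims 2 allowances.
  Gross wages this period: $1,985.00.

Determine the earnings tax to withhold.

Earnings Tax: taxable = $1,985.00 − 2×$157.00 = $1,671.00
  $56.00 + 7.9% × ($1,671.00 − $1,600.00) = $56.00 + 7.9% × $71.00 = $61.61

$61.61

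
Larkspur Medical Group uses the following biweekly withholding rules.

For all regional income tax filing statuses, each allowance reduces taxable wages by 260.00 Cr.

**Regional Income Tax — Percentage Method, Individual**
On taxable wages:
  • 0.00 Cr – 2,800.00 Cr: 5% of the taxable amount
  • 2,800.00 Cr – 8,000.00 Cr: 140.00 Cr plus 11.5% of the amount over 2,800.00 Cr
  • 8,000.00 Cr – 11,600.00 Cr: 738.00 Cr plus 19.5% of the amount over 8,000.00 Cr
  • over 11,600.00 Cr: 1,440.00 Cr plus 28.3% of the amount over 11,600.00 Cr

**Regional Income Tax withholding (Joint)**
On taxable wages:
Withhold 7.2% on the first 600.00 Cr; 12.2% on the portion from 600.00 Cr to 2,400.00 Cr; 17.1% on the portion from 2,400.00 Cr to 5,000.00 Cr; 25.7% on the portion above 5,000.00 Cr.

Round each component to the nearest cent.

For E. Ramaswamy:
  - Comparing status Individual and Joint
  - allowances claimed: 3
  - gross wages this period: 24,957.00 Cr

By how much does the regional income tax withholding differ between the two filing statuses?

Regional Income Tax (Individual): taxable = 24,957.00 Cr − 3×260.00 Cr = 24,177.00 Cr
  1,440.00 Cr + 28.3% × (24,177.00 Cr − 11,600.00 Cr) = 1,440.00 Cr + 28.3% × 12,577.00 Cr = 4,999.29 Cr
Regional Income Tax (Joint): taxable = 24,957.00 Cr − 3×260.00 Cr = 24,177.00 Cr
  707.40 Cr + 25.7% × (24,177.00 Cr − 5,000.00 Cr) = 707.40 Cr + 25.7% × 19,177.00 Cr = 5,635.89 Cr
Difference: |4,999.29 Cr − 5,635.89 Cr| = 636.60 Cr (higher under Joint)

636.60 Cr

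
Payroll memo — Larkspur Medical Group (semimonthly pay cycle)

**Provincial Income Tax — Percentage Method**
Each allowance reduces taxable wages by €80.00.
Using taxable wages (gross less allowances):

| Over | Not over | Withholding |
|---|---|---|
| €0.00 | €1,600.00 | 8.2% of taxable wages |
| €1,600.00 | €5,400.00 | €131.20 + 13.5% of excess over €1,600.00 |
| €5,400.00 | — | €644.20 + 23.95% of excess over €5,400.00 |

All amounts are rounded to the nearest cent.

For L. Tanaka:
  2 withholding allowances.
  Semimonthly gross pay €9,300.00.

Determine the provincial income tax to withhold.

Provincial Income Tax: taxable = €9,300.00 − 2×€80.00 = €9,140.00
  €644.20 + 23.95% × (€9,140.00 − €5,400.00) = €644.20 + 23.95% × €3,740.00 = €1,539.93

€1,539.93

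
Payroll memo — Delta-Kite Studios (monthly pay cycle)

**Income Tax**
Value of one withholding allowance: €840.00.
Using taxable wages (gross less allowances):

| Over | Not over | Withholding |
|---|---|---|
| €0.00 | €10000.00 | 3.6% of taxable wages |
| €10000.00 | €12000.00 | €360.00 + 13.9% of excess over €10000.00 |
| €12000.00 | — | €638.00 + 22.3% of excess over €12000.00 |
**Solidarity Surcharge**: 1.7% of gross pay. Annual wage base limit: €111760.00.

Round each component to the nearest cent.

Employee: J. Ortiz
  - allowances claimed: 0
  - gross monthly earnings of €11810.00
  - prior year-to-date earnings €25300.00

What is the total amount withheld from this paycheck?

€812.36

Income Tax: taxable = €11810.00
  €360.00 + 13.9% × (€11810.00 − €10000.00) = €360.00 + 13.9% × €1810.00 = €611.59
Solidarity Surcharge: 1.7% × €11810.00 = €200.77
Total: €611.59 + €200.77 = €812.36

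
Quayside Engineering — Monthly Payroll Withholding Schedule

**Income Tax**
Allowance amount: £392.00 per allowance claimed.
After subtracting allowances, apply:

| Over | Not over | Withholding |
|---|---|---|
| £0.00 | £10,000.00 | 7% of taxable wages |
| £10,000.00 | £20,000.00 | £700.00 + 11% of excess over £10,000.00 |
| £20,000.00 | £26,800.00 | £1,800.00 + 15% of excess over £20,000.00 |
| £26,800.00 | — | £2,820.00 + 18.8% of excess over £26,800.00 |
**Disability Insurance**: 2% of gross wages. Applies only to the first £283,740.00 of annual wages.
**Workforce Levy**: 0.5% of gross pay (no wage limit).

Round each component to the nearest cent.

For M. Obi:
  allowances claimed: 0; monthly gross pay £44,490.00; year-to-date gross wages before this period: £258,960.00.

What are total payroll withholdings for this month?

£6,863.77

Income Tax: taxable = £44,490.00
  £2,820.00 + 18.8% × (£44,490.00 − £26,800.00) = £2,820.00 + 18.8% × £17,690.00 = £6,145.72
Disability Insurance: cap £283,740.00 − YTD £258,960.00 = £24,780.00 subject; 2% × £24,780.00 = £495.60
Workforce Levy: 0.5% × £44,490.00 = £222.45
Total: £6,145.72 + £495.60 + £222.45 = £6,863.77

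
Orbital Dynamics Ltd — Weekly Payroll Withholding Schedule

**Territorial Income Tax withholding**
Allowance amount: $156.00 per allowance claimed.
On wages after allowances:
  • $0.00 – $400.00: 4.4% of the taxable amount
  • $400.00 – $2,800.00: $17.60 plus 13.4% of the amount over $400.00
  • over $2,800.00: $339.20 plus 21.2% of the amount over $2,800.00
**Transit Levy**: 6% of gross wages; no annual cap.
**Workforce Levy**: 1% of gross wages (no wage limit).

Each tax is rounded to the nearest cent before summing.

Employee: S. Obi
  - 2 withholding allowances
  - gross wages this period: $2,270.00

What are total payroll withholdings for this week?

Territorial Income Tax: taxable = $2,270.00 − 2×$156.00 = $1,958.00
  $17.60 + 13.4% × ($1,958.00 − $400.00) = $17.60 + 13.4% × $1,558.00 = $226.37
Transit Levy: 6% × $2,270.00 = $136.20
Workforce Levy: 1% × $2,270.00 = $22.70
Total: $226.37 + $136.20 + $22.70 = $385.27

$385.27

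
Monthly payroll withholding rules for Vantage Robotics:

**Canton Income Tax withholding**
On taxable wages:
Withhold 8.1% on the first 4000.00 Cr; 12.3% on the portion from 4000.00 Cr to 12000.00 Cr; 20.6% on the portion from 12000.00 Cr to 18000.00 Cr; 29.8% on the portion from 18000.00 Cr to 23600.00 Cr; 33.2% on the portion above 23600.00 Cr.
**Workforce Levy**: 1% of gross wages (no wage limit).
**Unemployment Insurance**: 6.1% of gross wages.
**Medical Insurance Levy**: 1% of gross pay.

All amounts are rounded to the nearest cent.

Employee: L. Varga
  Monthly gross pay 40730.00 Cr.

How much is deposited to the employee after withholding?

Canton Income Tax: taxable = 40730.00 Cr
  4212.80 Cr + 33.2% × (40730.00 Cr − 23600.00 Cr) = 4212.80 Cr + 33.2% × 17130.00 Cr = 9899.96 Cr
Workforce Levy: 1% × 40730.00 Cr = 407.30 Cr
Unemployment Insurance: 6.1% × 40730.00 Cr = 2484.53 Cr
Medical Insurance Levy: 1% × 40730.00 Cr = 407.30 Cr
Total withheld: 9899.96 Cr + 407.30 Cr + 2484.53 Cr + 407.30 Cr = 13199.09 Cr
Net pay: 40730.00 Cr − 13199.09 Cr = 27530.91 Cr

27530.91 Cr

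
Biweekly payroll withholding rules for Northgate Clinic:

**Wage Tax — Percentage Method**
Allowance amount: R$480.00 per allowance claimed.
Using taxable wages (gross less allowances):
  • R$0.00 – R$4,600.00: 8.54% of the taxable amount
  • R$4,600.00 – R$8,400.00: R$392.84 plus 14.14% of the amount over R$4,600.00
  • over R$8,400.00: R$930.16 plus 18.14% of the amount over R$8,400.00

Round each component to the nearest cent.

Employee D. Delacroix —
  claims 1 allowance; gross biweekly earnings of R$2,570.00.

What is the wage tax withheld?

Wage Tax: taxable = R$2,570.00 − 1×R$480.00 = R$2,090.00
  8.54% × R$2,090.00 = R$178.49

R$178.49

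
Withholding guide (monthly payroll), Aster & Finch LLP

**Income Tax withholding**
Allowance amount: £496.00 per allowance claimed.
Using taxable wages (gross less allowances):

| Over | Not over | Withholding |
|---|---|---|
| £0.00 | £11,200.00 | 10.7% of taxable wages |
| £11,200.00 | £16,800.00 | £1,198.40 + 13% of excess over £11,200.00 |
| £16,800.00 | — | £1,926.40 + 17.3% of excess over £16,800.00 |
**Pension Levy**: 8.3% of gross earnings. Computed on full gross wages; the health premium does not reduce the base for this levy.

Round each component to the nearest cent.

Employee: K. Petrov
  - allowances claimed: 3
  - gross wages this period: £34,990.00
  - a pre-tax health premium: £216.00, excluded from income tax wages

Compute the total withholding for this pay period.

Income Tax: taxable = £34,990.00 − £216.00 − 3×£496.00 = £33,286.00
  £1,926.40 + 17.3% × (£33,286.00 − £16,800.00) = £1,926.40 + 17.3% × £16,486.00 = £4,778.48
Pension Levy: 8.3% × £34,990.00 = £2,904.17
Total: £4,778.48 + £2,904.17 = £7,682.65

£7,682.65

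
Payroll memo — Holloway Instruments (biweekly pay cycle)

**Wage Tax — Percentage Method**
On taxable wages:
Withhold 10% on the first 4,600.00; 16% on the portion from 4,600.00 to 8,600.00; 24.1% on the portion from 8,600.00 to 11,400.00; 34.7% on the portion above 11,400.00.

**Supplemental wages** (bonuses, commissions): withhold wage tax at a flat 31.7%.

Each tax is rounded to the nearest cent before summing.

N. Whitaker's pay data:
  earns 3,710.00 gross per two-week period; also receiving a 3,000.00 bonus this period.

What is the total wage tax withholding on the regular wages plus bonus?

1,322.00

Wage Tax: taxable = 3,710.00
  10% × 3,710.00 = 371.00
Supplemental (31.7% flat on bonus): 31.7% × 3,000.00 = 951.00
Total wage tax: 371.00 + 951.00 = 1,322.00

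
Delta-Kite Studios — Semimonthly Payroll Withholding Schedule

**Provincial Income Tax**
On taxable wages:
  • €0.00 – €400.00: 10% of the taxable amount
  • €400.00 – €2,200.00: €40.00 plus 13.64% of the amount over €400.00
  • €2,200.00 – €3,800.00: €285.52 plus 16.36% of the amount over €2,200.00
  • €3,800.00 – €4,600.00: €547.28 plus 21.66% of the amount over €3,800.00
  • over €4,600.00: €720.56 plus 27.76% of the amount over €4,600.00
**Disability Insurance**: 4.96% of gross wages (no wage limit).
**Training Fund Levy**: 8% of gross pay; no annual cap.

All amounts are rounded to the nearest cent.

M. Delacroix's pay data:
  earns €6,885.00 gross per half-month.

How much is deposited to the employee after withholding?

Provincial Income Tax: taxable = €6,885.00
  €720.56 + 27.76% × (€6,885.00 − €4,600.00) = €720.56 + 27.76% × €2,285.00 = €1,354.88
Disability Insurance: 4.96% × €6,885.00 = €341.50
Training Fund Levy: 8% × €6,885.00 = €550.80
Total withheld: €1,354.88 + €341.50 + €550.80 = €2,247.18
Net pay: €6,885.00 − €2,247.18 = €4,637.82

€4,637.82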